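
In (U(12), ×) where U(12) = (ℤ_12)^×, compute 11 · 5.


Operation: multiplication mod 12
11 · 5 = (a × b) mod 12 with a = 11, b = 5

11 · 5 = 7


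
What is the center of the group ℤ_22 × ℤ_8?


Z(G) = {g ∈ G | gx = xg for all x ∈ G}
Direct product of abelian groups is abelian, so Z(G) = G

Z(ℤ_22 × ℤ_8) = ℤ_22 × ℤ_8


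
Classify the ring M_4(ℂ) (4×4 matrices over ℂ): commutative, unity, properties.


Matrix multiplication is non-commutative for n ≥ 2; the identity matrix I is the unity; singular matrices give zero divisors, so not an integral domain
Commutative: No
Integral domain: No
Has unity: Yes

M_4(ℂ) (4×4 matrices over ℂ): Commutative=No, Unity=Yes


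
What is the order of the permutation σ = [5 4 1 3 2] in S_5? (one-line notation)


Cycle decomposition: (1 5 2 4 3)
Cycle lengths: 5
Order = lcm(5) = 5

ord(σ) = 5


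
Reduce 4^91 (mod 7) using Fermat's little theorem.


Fermat's little theorem: if p is prime and gcd(a,p)=1, then a^(p-1) ≡ 1 (mod p)
p = 7 is prime, gcd(4,7) = 1
Reduce exponent: 91 mod 6 = 1
So 4^91 ≡ 4^1 (mod 7)
4^1 mod 7 = 4

4^91 ≡ 4 (mod 7)


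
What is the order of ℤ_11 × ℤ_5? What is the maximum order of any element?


|ℤ_11 × ℤ_5| = 11 × 5 = 55
Max element order = lcm(11,5) = 55
Cyclic? Yes (gcd=1)

|ℤ_11×ℤ_5| = 55, max element order = 55


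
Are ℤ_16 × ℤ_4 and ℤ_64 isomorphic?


Comparing ℤ_16 × ℤ_4 and ℤ_64:
gcd(16,4) = 4 ≠ 1. Max element order in ℤ_16×ℤ_4 is lcm(16,4) = 16 < 64, so it has no element of order 64

No, ℤ_16 × ℤ_4 ≇ ℤ_64


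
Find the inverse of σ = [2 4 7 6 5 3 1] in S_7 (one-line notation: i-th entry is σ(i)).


To find σ⁻¹, swap domain and range:
σ(1) = 2 → σ⁻¹(2) = 1
σ(2) = 4 → σ⁻¹(4) = 2
σ(3) = 7 → σ⁻¹(7) = 3
σ(4) = 6 → σ⁻¹(6) = 4
σ(5) = 5 → σ⁻¹(5) = 5
σ(6) = 3 → σ⁻¹(3) = 6
σ(7) = 1 → σ⁻¹(1) = 7

σ⁻¹ = [7 1 6 2 5 4 3]


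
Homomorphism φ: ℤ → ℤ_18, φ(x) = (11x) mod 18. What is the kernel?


Kernel = preimage of identity
ker(φ) = {x ∈ ℤ : 11x ≡ 0 (mod 18)}. gcd(11,18) = 1, so 11x ≡ 0 (mod 18) ⟺ x ≡ 0 (mod 18/1 = 18). Hence ker(φ) = 18ℤ

ker(φ) = 18ℤ


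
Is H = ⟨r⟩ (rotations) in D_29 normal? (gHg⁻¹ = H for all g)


H = ⟨r⟩ (rotations) in D_29
The rotation subgroup ⟨r⟩ has index 2 in D_29, so it is normal

Yes, normal subgroup


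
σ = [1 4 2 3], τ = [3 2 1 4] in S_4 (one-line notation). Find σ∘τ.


σ∘τ: apply τ first, then σ
1 →τ 3 →σ 2
2 →τ 2 →σ 4
3 →τ 1 →σ 1
4 →τ 4 →σ 3

σ∘τ = [2 4 1 3]


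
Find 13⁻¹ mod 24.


Use the extended Euclidean algorithm to write 1 = 13·s + 24·t; then s mod 24 is the inverse.
Euclidean algorithm:
  13 = 0·24 + 13
  24 = 1·13 + 11
  13 = 1·11 + 2
  11 = 5·2 + 1
  2 = 2·1 + 0
gcd(13,24) = 1
Back-substitution gives: 13·(-11) + 24·(6) = 1
So 13⁻¹ ≡ -11 ≡ 13 (mod 24)
Check: 13 × 13 = 169 ≡ 1 (mod 24) ✓

13⁻¹ ≡ 13 (mod 24)


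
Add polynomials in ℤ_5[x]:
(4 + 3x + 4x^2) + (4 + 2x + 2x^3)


Add coefficients mod 5:
x^0: 4 + 4 = 3 (mod 5)
x^1: 3 + 2 = 0 (mod 5)
x^2: 4 + 0 = 4 (mod 5)
x^3: 0 + 2 = 2 (mod 5)
Result: 3 + 4x^2 + 2x^3

f + g = 3 + 4x^2 + 2x^3


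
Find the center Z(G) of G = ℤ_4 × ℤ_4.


Z(G) = {g ∈ G | gx = xg for all x ∈ G}
Direct product of abelian groups is abelian, so Z(G) = G

Z(ℤ_4 × ℤ_4) = ℤ_4 × ℤ_4


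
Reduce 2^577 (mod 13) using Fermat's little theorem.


Fermat's little theorem: if p is prime and gcd(a,p)=1, then a^(p-1) ≡ 1 (mod p)
p = 13 is prime, gcd(2,13) = 1
Reduce exponent: 577 mod 12 = 1
So 2^577 ≡ 2^1 (mod 13)
2^1 mod 13 = 2

2^577 ≡ 2 (mod 13)


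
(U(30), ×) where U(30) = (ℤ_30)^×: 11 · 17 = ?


Operation: multiplication mod 30
11 · 17 = (a × b) mod 30 with a = 11, b = 17

11 · 17 = 7


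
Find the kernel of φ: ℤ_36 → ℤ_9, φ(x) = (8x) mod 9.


Kernel = preimage of identity
ker(φ) = {x ∈ ℤ_36 : 8x ≡ 0 (mod 9)}. Since 9 | 36, φ is well-defined. The kernel is the cyclic subgroup ⟨9⟩ of ℤ_36 (order 4), i.e. {0, 9, 18, 27}

ker(φ) = {0, 9, 18, 27}


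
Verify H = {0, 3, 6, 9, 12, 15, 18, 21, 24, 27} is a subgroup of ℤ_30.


Subgroup test for H = {0, 3, 6, 9, 12, 15, 18, 21, 24, 27} in (ℤ_30, +):
(1) 0 ∈ H? Yes
(2) Closure: for all a,b ∈ H, (a+b) mod 30 ∈ H? Yes
(3) Inverses: for all a ∈ H, -a mod 30 ∈ H? Yes

Yes, H is a subgroup of ℤ_30


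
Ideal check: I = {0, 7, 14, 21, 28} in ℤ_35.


Check ideal conditions for I = {0, 7, 14, 21, 28} in ℤ_35:
(1) I is an additive subgroup? Yes
(2) For r ∈ ℤ_35 and a ∈ I: r·a ∈ I? Yes

Yes, I is an ideal of ℤ_35


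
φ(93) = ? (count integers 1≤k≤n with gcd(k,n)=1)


Factor n: 93 = 3 × 31
φ(n) = n · ∏(1 - 1/p) over distinct primes p | n
φ(93) = 93 · (1 - 1/3) · (1 - 1/31) = 60

φ(93) = 60


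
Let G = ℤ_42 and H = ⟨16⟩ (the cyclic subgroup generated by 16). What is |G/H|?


|⟨16⟩| = n / gcd(16, 42) = 42 / 2 = 21
H is normal (ℤ_42 is abelian).
|G/H| = |G| / |H| = 42 / 21 = 2

|G/H| = 2


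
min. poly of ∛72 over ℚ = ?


∛72 satisfies x³ - 72 = 0, irreducible over ℚ (no rational root; 72 is not a perfect cube)

Minimal polynomial: x³ - 72


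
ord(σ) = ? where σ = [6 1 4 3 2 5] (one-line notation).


Cycle decomposition: (1 6 5 2) (3 4)
Cycle lengths: 4, 2
Order = lcm(4, 2) = 4

ord(σ) = 4


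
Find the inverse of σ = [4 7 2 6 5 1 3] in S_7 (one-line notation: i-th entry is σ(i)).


To find σ⁻¹, swap domain and range:
σ(1) = 4 → σ⁻¹(4) = 1
σ(2) = 7 → σ⁻¹(7) = 2
σ(3) = 2 → σ⁻¹(2) = 3
σ(4) = 6 → σ⁻¹(6) = 4
σ(5) = 5 → σ⁻¹(5) = 5
σ(6) = 1 → σ⁻¹(1) = 6
σ(7) = 3 → σ⁻¹(3) = 7

σ⁻¹ = [6 3 7 1 5 4 2]


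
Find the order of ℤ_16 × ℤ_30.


|A × B| = |A| · |B|
|ℤ_16 × ℤ_30| = 16 × 30 = 480

|ℤ_16 × ℤ_30| = 480


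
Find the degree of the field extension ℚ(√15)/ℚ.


√15 has minimal polynomial x² - 15 (irreducible over ℚ since 15 is squarefree)

[ℚ(√15)/ℚ] = 2


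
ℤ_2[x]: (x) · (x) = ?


Expand and collect like terms; reduce coefficients mod 2:
x^0: 0·0 = 0 ≡ 0 (mod 2)
x^1: 0·1 + 1·0 = 0 ≡ 0 (mod 2)
x^2: 1·1 = 1 ≡ 1 (mod 2)
Result: x^2

f · g = x^2


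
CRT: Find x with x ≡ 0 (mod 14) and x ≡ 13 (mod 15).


m₁ = 14, m₂ = 15, gcd = 1, so CRT applies. M = m₁·m₂ = 210
Let M₁ = M/m₁ = 15, M₂ = M/m₂ = 14
Find y₁ ≡ M₁⁻¹ (mod m₁): 15⁻¹ ≡ 1 (mod 14)
Find y₂ ≡ M₂⁻¹ (mod m₂): 14⁻¹ ≡ 14 (mod 15)
x = a₁·M₁·y₁ + a₂·M₂·y₂ = 0·15·1 + 13·14·14 = 2548
Reduce mod 210: x ≡ 28
Check: 28 mod 14 = 0 ✓, 28 mod 15 = 13 ✓

x ≡ 28 (mod 210)


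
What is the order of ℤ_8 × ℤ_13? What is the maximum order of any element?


|ℤ_8 × ℤ_13| = 8 × 13 = 104
Max element order = lcm(8,13) = 104
Cyclic? Yes (gcd=1)

|ℤ_8×ℤ_13| = 104, max element order = 104


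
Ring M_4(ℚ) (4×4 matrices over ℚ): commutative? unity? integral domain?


Matrix multiplication is non-commutative for n ≥ 2; the identity matrix I is the unity; singular matrices give zero divisors, so not an integral domain
Commutative: No
Integral domain: No
Has unity: Yes

M_4(ℚ) (4×4 matrices over ℚ): Commutative=No, Unity=Yes


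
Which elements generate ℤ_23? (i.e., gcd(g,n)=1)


g generates ℤ_n iff gcd(g,n) = 1
Prime factors of 23: 23
Generators are g ∈ {1,...,22} not divisible by any of these primes.
Generators: {1, 2, 3, 4, 5, 6, 7, 8, 9, 10, 11, 12, 13, 14, 15, 16, 17, 18, 19, 20, 21, 22}
Number of generators = φ(23) = 22

Generators of ℤ_23 = {1, 2, 3, 4, 5, 6, 7, 8, 9, 10, 11, 12, 13, 14, 15, 16, 17, 18, 19, 20, 21, 22}


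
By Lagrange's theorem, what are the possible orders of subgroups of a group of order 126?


Lagrange's theorem: |H| divides |G|
|G| = 126
Divisors of 126: 1, 2, 3, 6, 7, 9, 14, 18, 21, 42, 63, 126

Possible subgroup orders: {1, 2, 3, 6, 7, 9, 14, 18, 21, 42, 63, 126}


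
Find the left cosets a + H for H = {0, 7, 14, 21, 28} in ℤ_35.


H = {0, 7, 14, 21, 28}, |H| = 5
Number of cosets = |G|/|H| = 35/5 = 7
0 + H = {0, 7, 14, 21, 28}
1 + H = {1, 8, 15, 22, 29}
2 + H = {2, 9, 16, 23, 30}
3 + H = {3, 10, 17, 24, 31}
4 + H = {4, 11, 18, 25, 32}
5 + H = {5, 12, 19, 26, 33}
6 + H = {6, 13, 20, 27, 34}

Cosets: 0+H={0,7,14,21,28}; 1+H={1,8,15,22,29}; 2+H={2,9,16,23,30}; 3+H={3,10,17,24,31}; 4+H={4,11,18,25,32}; 5+H={5,12,19,26,33}; 6+H={6,13,20,27,34}


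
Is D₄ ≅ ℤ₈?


Comparing D₄ and ℤ₈:
D₄ is non-abelian, ℤ₈ is abelian

No, D₄ ≇ ℤ₈


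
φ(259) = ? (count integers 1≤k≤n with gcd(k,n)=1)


Factor n: 259 = 7 × 37
φ(n) = n · ∏(1 - 1/p) over distinct primes p | n
φ(259) = 259 · (1 - 1/7) · (1 - 1/37) = 216

φ(259) = 216


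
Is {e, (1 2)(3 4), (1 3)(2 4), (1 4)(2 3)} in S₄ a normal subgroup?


H = {e, (1 2)(3 4), (1 3)(2 4), (1 4)(2 3)} in S₄
This is the Klein four-group V₄; it is normal in S₄ (it is a union of conjugacy classes)

Yes, normal subgroup


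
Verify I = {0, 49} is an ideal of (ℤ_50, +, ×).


Check ideal conditions for I = {0, 49} in ℤ_50:
(1) I is an additive subgroup? No
(2) For r ∈ ℤ_50 and a ∈ I: r·a ∈ I? No  [counterexample: r=2, a=49, r·a mod 50 = 48 ∉ I]

No, I is not an ideal of ℤ_50


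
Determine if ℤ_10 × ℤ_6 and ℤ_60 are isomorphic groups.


Comparing ℤ_10 × ℤ_6 and ℤ_60:
gcd(10,6) = 2 ≠ 1. Max element order in ℤ_10×ℤ_6 is lcm(10,6) = 30 < 60, so it has no element of order 60

No, ℤ_10 × ℤ_6 ≇ ℤ_60


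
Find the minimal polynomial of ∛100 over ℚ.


∛100 satisfies x³ - 100 = 0, irreducible over ℚ (no rational root; 100 is not a perfect cube)

Minimal polynomial: x³ - 100


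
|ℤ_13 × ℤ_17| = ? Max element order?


|ℤ_13 × ℤ_17| = 13 × 17 = 221
Max element order = lcm(13,17) = 221
Cyclic? Yes (gcd=1)

|ℤ_13×ℤ_17| = 221, max element order = 221


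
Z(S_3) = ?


Z(G) = {g ∈ G | gx = xg for all x ∈ G}
S_n is non-abelian for n ≥ 3; Z(S_3) is trivial

Z(S_3) = {e}


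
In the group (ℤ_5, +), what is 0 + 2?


Operation: addition mod 5
0 + 2 = (a + b) mod 5 with a = 0, b = 2

0 + 2 = 2


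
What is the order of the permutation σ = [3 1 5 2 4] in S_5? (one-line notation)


Cycle decomposition: (1 3 5 4 2)
Cycle lengths: 5
Order = lcm(5) = 5

ord(σ) = 5


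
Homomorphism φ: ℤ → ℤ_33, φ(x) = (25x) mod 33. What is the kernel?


Kernel = preimage of identity
ker(φ) = {x ∈ ℤ : 25x ≡ 0 (mod 33)}. gcd(25,33) = 1, so 25x ≡ 0 (mod 33) ⟺ x ≡ 0 (mod 33/1 = 33). Hence ker(φ) = 33ℤ

ker(φ) = 33ℤ


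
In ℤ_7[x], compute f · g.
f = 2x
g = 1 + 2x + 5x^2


Expand and collect like terms; reduce coefficients mod 7:
x^0: 0·1 = 0 ≡ 0 (mod 7)
x^1: 0·2 + 2·1 = 2 ≡ 2 (mod 7)
x^2: 0·5 + 2·2 = 4 ≡ 4 (mod 7)
x^3: 2·5 = 10 ≡ 3 (mod 7)
Result: 2x + 4x^2 + 3x^3

f · g = 2x + 4x^2 + 3x^3


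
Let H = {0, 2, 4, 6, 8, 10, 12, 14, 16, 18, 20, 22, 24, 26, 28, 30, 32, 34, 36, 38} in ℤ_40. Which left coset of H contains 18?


18 + H = {18 + h (mod 40) : h ∈ H}
18+0=18, 18+2=20, 18+4=22, 18+6=24, 18+8=26, 18+10=28, 18+12=30, 18+14=32, 18+16=34, 18+18=36, 18+20=38, 18+22=0, 18+24=2, 18+26=4, 18+28=6, 18+30=8, 18+32=10, 18+34=12, 18+36=14, 18+38=16
18 + H = {0, 2, 4, 6, 8, 10, 12, 14, 16, 18, 20, 22, 24, 26, 28, 30, 32, 34, 36, 38} = 0 + H

18 + H = {0, 2, 4, 6, 8, 10, 12, 14, 16, 18, 20, 22, 24, 26, 28, 30, 32, 34, 36, 38}


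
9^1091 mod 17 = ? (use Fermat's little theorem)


Fermat's little theorem: if p is prime and gcd(a,p)=1, then a^(p-1) ≡ 1 (mod p)
p = 17 is prime, gcd(9,17) = 1
Reduce exponent: 1091 mod 16 = 3
So 9^1091 ≡ 9^3 (mod 17)
9^3 mod 17 = 15

9^1091 ≡ 15 (mod 17)


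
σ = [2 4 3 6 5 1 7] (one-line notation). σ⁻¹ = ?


To find σ⁻¹, swap domain and range:
σ(1) = 2 → σ⁻¹(2) = 1
σ(2) = 4 → σ⁻¹(4) = 2
σ(3) = 3 → σ⁻¹(3) = 3
σ(4) = 6 → σ⁻¹(6) = 4
σ(5) = 5 → σ⁻¹(5) = 5
σ(6) = 1 → σ⁻¹(1) = 6
σ(7) = 7 → σ⁻¹(7) = 7

σ⁻¹ = [6 1 3 2 5 4 7]


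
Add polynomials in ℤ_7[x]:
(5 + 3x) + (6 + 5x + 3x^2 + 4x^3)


Add coefficients mod 7:
x^0: 5 + 6 = 4 (mod 7)
x^1: 3 + 5 = 1 (mod 7)
x^2: 0 + 3 = 3 (mod 7)
x^3: 0 + 4 = 4 (mod 7)
Result: 4 + x + 3x^2 + 4x^3

f + g = 4 + x + 3x^2 + 4x^3


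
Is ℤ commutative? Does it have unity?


integers form a commutative ring with unity 1; no zero divisors
Commutative: Yes
Integral domain: Yes
Has unity: Yes

ℤ: Commutative=Yes, Unity=Yes


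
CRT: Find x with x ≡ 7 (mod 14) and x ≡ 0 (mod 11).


m₁ = 14, m₂ = 11, gcd = 1, so CRT applies. M = m₁·m₂ = 154
Let M₁ = M/m₁ = 11, M₂ = M/m₂ = 14
Find y₁ ≡ M₁⁻¹ (mod m₁): 11⁻¹ ≡ 9 (mod 14)
Find y₂ ≡ M₂⁻¹ (mod m₂): 14⁻¹ ≡ 4 (mod 11)
x = a₁·M₁·y₁ + a₂·M₂·y₂ = 7·11·9 + 0·14·4 = 693
Reduce mod 154: x ≡ 77
Check: 77 mod 14 = 7 ✓, 77 mod 11 = 0 ✓

x ≡ 77 (mod 154)


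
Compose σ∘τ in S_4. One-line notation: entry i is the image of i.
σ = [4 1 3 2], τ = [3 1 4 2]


σ∘τ: apply τ first, then σ
1 →τ 3 →σ 3
2 →τ 1 →σ 4
3 →τ 4 →σ 2
4 →τ 2 →σ 1

σ∘τ = [3 4 2 1]


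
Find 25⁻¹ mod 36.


Use the extended Euclidean algorithm to write 1 = 25·s + 36·t; then s mod 36 is the inverse.
Euclidean algorithm:
  25 = 0·36 + 25
  36 = 1·25 + 11
  25 = 2·11 + 3
  11 = 3·3 + 2
  3 = 1·2 + 1
  2 = 2·1 + 0
gcd(25,36) = 1
Back-substitution gives: 25·(13) + 36·(-9) = 1
So 25⁻¹ ≡ 13 ≡ 13 (mod 36)
Check: 25 × 13 = 325 ≡ 1 (mod 36) ✓

25⁻¹ ≡ 13 (mod 36)


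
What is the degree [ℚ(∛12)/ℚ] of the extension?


∛12 has minimal polynomial x³ - 12 (irreducible over ℚ since 12 is not a perfect cube)

[ℚ(∛12)/ℚ] = 3


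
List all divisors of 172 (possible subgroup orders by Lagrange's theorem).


Lagrange's theorem: |H| divides |G|
|G| = 172
Divisors of 172: 1, 2, 4, 43, 86, 172

Possible subgroup orders: {1, 2, 4, 43, 86, 172}


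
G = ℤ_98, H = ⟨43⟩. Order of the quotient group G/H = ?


|⟨43⟩| = n / gcd(43, 98) = 98 / 1 = 98
H is normal (ℤ_98 is abelian).
|G/H| = |G| / |H| = 98 / 98 = 1

|G/H| = 1


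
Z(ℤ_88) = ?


Z(G) = {g ∈ G | gx = xg for all x ∈ G}
ℤ_88 is abelian, so Z(G) = G

Z(ℤ_88) = ℤ_88


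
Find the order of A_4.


|A_n| = n!/2 (even permutations)
|A_4| = 4!/2 = 24/2 = 12

|A_4| = 12


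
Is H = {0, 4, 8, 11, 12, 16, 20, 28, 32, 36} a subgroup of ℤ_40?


Subgroup test for H = {0, 4, 8, 11, 12, 16, 20, 28, 32, 36} in (ℤ_40, +):
(1) 0 ∈ H? Yes
(2) Closure: for all a,b ∈ H, (a+b) mod 40 ∈ H? No  [counterexample: 4 + 11 = 15 ∉ H]
(3) Inverses: for all a ∈ H, -a mod 40 ∈ H? No

No, H is not a subgroup of ℤ_40


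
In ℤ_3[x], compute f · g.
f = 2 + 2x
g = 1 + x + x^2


Expand and collect like terms; reduce coefficients mod 3:
x^0: 2·1 = 2 ≡ 2 (mod 3)
x^1: 2·1 + 2·1 = 4 ≡ 1 (mod 3)
x^2: 2·1 + 2·1 = 4 ≡ 1 (mod 3)
x^3: 2·1 = 2 ≡ 2 (mod 3)
Result: 2 + x + x^2 + 2x^3

f · g = 2 + x + x^2 + 2x^3


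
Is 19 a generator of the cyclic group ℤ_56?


g generates ℤ_n iff gcd(g, n) = 1
gcd(19, 56) = 1
Since gcd = 1, 19 is a generator.

Yes, 19 generates ℤ_56


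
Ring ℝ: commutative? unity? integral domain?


ℝ is a field: commutative, has unity, every nonzero element is a unit (hence an integral domain)
Commutative: Yes
Integral domain: Yes
Has unity: Yes

ℝ: Commutative=Yes, Unity=Yes


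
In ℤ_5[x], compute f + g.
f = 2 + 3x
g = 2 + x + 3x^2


Add coefficients mod 5:
x^0: 2 + 2 = 4 (mod 5)
x^1: 3 + 1 = 4 (mod 5)
x^2: 0 + 3 = 3 (mod 5)
Result: 4 + 4x + 3x^2

f + g = 4 + 4x + 3x^2


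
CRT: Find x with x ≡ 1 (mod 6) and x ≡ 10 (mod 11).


m₁ = 6, m₂ = 11, gcd = 1, so CRT applies. M = m₁·m₂ = 66
Let M₁ = M/m₁ = 11, M₂ = M/m₂ = 6
Find y₁ ≡ M₁⁻¹ (mod m₁): 11⁻¹ ≡ 5 (mod 6)
Find y₂ ≡ M₂⁻¹ (mod m₂): 6⁻¹ ≡ 2 (mod 11)
x = a₁·M₁·y₁ + a₂·M₂·y₂ = 1·11·5 + 10·6·2 = 175
Reduce mod 66: x ≡ 43
Check: 43 mod 6 = 1 ✓, 43 mod 11 = 10 ✓

x ≡ 43 (mod 66)


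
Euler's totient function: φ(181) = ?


Factor n: 181 = 181
φ(n) = n · ∏(1 - 1/p) over distinct primes p | n
φ(181) = 181 · (1 - 1/181) = 180

φ(181) = 180


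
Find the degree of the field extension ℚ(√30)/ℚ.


√30 has minimal polynomial x² - 30 (irreducible over ℚ since 30 is squarefree)

[ℚ(√30)/ℚ] = 2


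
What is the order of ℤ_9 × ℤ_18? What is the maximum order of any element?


|ℤ_9 × ℤ_18| = 9 × 18 = 162
Max element order = lcm(9,18) = 18
Cyclic? No (gcd=9)

|ℤ_9×ℤ_18| = 162, max element order = 18


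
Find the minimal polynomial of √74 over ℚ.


√74 satisfies x² - 74 = 0, irreducible over ℚ since 74 is squarefree

Minimal polynomial: x² - 74


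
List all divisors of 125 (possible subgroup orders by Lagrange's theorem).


Lagrange's theorem: |H| divides |G|
|G| = 125
Divisors of 125: 1, 5, 25, 125

Possible subgroup orders: {1, 5, 25, 125}


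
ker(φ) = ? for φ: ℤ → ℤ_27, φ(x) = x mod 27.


Kernel = preimage of identity
ker(φ) = {x ∈ ℤ : x ≡ 0 (mod 27)} = 27ℤ = {0, ±27, ±54, ...}

ker(φ) = 27ℤ


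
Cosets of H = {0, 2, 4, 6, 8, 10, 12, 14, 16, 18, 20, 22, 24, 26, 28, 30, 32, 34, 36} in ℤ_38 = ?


H = {0, 2, 4, 6, 8, 10, 12, 14, 16, 18, 20, 22, 24, 26, 28, 30, 32, 34, 36}, |H| = 19
Number of cosets = |G|/|H| = 38/19 = 2
0 + H = {0, 2, 4, 6, 8, 10, 12, 14, 16, 18, 20, 22, 24, 26, 28, 30, 32, 34, 36}
1 + H = {1, 3, 5, 7, 9, 11, 13, 15, 17, 19, 21, 23, 25, 27, 29, 31, 33, 35, 37}

Cosets: 0+H={0,2,4,6,8,10,12,14,16,18,20,22,24,26,28,30,32,34,36}; 1+H={1,3,5,7,9,11,13,15,17,19,21,23,25,27,29,31,33,35,37}


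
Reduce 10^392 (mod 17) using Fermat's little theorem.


Fermat's little theorem: if p is prime and gcd(a,p)=1, then a^(p-1) ≡ 1 (mod p)
p = 17 is prime, gcd(10,17) = 1
Reduce exponent: 392 mod 16 = 8
So 10^392 ≡ 10^8 (mod 17)
10^8 mod 17 = 16

10^392 ≡ 16 (mod 17)


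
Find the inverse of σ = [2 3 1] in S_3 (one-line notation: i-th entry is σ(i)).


To find σ⁻¹, swap domain and range:
σ(1) = 2 → σ⁻¹(2) = 1
σ(2) = 3 → σ⁻¹(3) = 2
σ(3) = 1 → σ⁻¹(1) = 3

σ⁻¹ = [3 1 2]


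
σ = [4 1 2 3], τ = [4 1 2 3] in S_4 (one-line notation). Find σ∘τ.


σ∘τ: apply τ first, then σ
1 →τ 4 →σ 3
2 →τ 1 →σ 4
3 →τ 2 →σ 1
4 →τ 3 →σ 2

σ∘τ = [3 4 1 2]


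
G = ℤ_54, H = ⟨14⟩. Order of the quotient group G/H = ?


|⟨14⟩| = n / gcd(14, 54) = 54 / 2 = 27
H is normal (ℤ_54 is abelian).
|G/H| = |G| / |H| = 54 / 27 = 2

|G/H| = 2


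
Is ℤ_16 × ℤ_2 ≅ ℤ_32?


Comparing ℤ_16 × ℤ_2 and ℤ_32:
gcd(16,2) = 2 ≠ 1. Max element order in ℤ_16×ℤ_2 is lcm(16,2) = 16 < 32, so it has no element of order 32

No, ℤ_16 × ℤ_2 ≇ ℤ_32


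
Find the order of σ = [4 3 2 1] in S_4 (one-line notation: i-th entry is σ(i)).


Cycle decomposition: (1 4) (2 3)
Cycle lengths: 2, 2
Order = lcm(2, 2) = 2

ord(σ) = 2


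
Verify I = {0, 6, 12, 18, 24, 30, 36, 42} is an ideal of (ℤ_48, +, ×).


Check ideal conditions for I = {0, 6, 12, 18, 24, 30, 36, 42} in ℤ_48:
(1) I is an additive subgroup? Yes
(2) For r ∈ ℤ_48 and a ∈ I: r·a ∈ I? Yes

Yes, I is an ideal of ℤ_48


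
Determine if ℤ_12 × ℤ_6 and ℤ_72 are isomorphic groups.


Comparing ℤ_12 × ℤ_6 and ℤ_72:
gcd(12,6) = 6 ≠ 1. Max element order in ℤ_12×ℤ_6 is lcm(12,6) = 12 < 72, so it has no element of order 72

No, ℤ_12 × ℤ_6 ≇ ℤ_72


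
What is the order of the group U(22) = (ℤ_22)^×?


U(n) is the group of units mod n; |U(n)| = φ(n)
|U(22)| = φ(22) = 10

|U(22) = (ℤ_22)^×| = 10


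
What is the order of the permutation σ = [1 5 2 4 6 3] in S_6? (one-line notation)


Cycle decomposition: (2 5 6 3)
Cycle lengths: 4
Order = lcm(4) = 4

ord(σ) = 4


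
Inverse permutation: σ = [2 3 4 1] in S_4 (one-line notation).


To find σ⁻¹, swap domain and range:
σ(1) = 2 → σ⁻¹(2) = 1
σ(2) = 3 → σ⁻¹(3) = 2
σ(3) = 4 → σ⁻¹(4) = 3
σ(4) = 1 → σ⁻¹(1) = 4

σ⁻¹ = [4 1 2 3]


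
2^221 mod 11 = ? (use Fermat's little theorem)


Fermat's little theorem: if p is prime and gcd(a,p)=1, then a^(p-1) ≡ 1 (mod p)
p = 11 is prime, gcd(2,11) = 1
Reduce exponent: 221 mod 10 = 1
So 2^221 ≡ 2^1 (mod 11)
2^1 mod 11 = 2

2^221 ≡ 2 (mod 11)


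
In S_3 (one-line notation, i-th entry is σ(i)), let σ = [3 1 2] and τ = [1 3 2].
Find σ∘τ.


σ∘τ: apply τ first, then σ
1 →τ 1 →σ 3
2 →τ 3 →σ 2
3 →τ 2 →σ 1

σ∘τ = [3 2 1]


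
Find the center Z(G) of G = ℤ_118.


Z(G) = {g ∈ G | gx = xg for all x ∈ G}
ℤ_118 is abelian, so Z(G) = G

Z(ℤ_118) = ℤ_118


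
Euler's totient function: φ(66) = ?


Factor n: 66 = 2 × 3 × 11
φ(n) = n · ∏(1 - 1/p) over distinct primes p | n
φ(66) = 66 · (1 - 1/2) · (1 - 1/3) · (1 - 1/11) = 20

φ(66) = 20


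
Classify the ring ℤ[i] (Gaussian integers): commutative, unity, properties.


ℤ[i] is a commutative integral domain with unity 1 (in fact a Euclidean domain)
Commutative: Yes
Integral domain: Yes
Has unity: Yes

ℤ[i] (Gaussian integers): Commutative=Yes, Unity=Yes


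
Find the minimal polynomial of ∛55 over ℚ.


∛55 satisfies x³ - 55 = 0, irreducible over ℚ (no rational root; 55 is not a perfect cube)

Minimal polynomial: x³ - 55


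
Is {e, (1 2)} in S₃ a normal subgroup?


H = {e, (1 2)} in S₃
(1 3)(1 2)(1 3)⁻¹ = (2 3) ∉ {e, (1 2)}, so it is not normal

No, not a normal subgroup


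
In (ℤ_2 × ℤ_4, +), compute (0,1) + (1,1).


Operation: componentwise addition mod (2, 4)
(0,1) + (1,1) = ((a₁+b₁) mod 2, (a₂+b₂) mod 4) with a = (0,1), b = (1,1)

(0,1) + (1,1) = (1,2)


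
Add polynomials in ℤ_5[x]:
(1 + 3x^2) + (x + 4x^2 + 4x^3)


Add coefficients mod 5:
x^0: 1 + 0 = 1 (mod 5)
x^1: 0 + 1 = 1 (mod 5)
x^2: 3 + 4 = 2 (mod 5)
x^3: 0 + 4 = 4 (mod 5)
Result: 1 + x + 2x^2 + 4x^3

f + g = 1 + x + 2x^2 + 4x^3


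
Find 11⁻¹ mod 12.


Use the extended Euclidean algorithm to write 1 = 11·s + 12·t; then s mod 12 is the inverse.
Euclidean algorithm:
  11 = 0·12 + 11
  12 = 1·11 + 1
  11 = 11·1 + 0
gcd(11,12) = 1
Back-substitution gives: 11·(-1) + 12·(1) = 1
So 11⁻¹ ≡ -1 ≡ 11 (mod 12)
Check: 11 × 11 = 121 ≡ 1 (mod 12) ✓

11⁻¹ ≡ 11 (mod 12)


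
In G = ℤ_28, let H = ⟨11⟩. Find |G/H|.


|⟨11⟩| = n / gcd(11, 28) = 28 / 1 = 28
H is normal (ℤ_28 is abelian).
|G/H| = |G| / |H| = 28 / 28 = 1

|G/H| = 1


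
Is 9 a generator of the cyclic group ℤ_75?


g generates ℤ_n iff gcd(g, n) = 1
gcd(9, 75) = 3
Since gcd = 3 ≠ 1, ⟨9⟩ has order 25 < 75, so 9 is not a generator.

No, 9 does not generate ℤ_75


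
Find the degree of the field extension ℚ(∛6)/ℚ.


∛6 has minimal polynomial x³ - 6 (irreducible over ℚ since 6 is not a perfect cube)

[ℚ(∛6)/ℚ] = 3


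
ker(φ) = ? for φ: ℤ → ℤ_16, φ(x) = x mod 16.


Kernel = preimage of identity
ker(φ) = {x ∈ ℤ : x ≡ 0 (mod 16)} = 16ℤ = {0, ±16, ±32, ...}

ker(φ) = 16ℤ


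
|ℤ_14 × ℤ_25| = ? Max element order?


|ℤ_14 × ℤ_25| = 14 × 25 = 350
Max element order = lcm(14,25) = 350
Cyclic? Yes (gcd=1)

|ℤ_14×ℤ_25| = 350, max element order = 350


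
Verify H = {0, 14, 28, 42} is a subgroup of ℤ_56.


Subgroup test for H = {0, 14, 28, 42} in (ℤ_56, +):
(1) 0 ∈ H? Yes
(2) Closure: for all a,b ∈ H, (a+b) mod 56 ∈ H? Yes
(3) Inverses: for all a ∈ H, -a mod 56 ∈ H? Yes

Yes, H is a subgroup of ℤ_56


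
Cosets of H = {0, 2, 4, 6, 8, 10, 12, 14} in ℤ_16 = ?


H = {0, 2, 4, 6, 8, 10, 12, 14}, |H| = 8
Number of cosets = |G|/|H| = 16/8 = 2
0 + H = {0, 2, 4, 6, 8, 10, 12, 14}
1 + H = {1, 3, 5, 7, 9, 11, 13, 15}

Cosets: 0+H={0,2,4,6,8,10,12,14}; 1+H={1,3,5,7,9,11,13,15}


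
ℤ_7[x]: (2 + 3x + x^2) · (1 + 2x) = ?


Expand and collect like terms; reduce coefficients mod 7:
x^0: 2·1 = 2 ≡ 2 (mod 7)
x^1: 2·2 + 3·1 = 7 ≡ 0 (mod 7)
x^2: 3·2 + 1·1 = 7 ≡ 0 (mod 7)
x^3: 1·2 = 2 ≡ 2 (mod 7)
Result: 2 + 2x^3

f · g = 2 + 2x^3


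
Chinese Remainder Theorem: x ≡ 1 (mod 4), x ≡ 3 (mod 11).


m₁ = 4, m₂ = 11, gcd = 1, so CRT applies. M = m₁·m₂ = 44
Let M₁ = M/m₁ = 11, M₂ = M/m₂ = 4
Find y₁ ≡ M₁⁻¹ (mod m₁): 11⁻¹ ≡ 3 (mod 4)
Find y₂ ≡ M₂⁻¹ (mod m₂): 4⁻¹ ≡ 3 (mod 11)
x = a₁·M₁·y₁ + a₂·M₂·y₂ = 1·11·3 + 3·4·3 = 69
Reduce mod 44: x ≡ 25
Check: 25 mod 4 = 1 ✓, 25 mod 11 = 3 ✓

x ≡ 25 (mod 44)


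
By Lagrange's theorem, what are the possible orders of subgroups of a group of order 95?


Lagrange's theorem: |H| divides |G|
|G| = 95
Divisors of 95: 1, 5, 19, 95

Possible subgroup orders: {1, 5, 19, 95}


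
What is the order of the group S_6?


|S_n| = n! (number of permutations of n symbols)
|S_6| = 6! = 720

|S_6| = 720


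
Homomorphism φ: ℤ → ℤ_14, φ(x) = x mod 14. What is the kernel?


Kernel = preimage of identity
ker(φ) = {x ∈ ℤ : x ≡ 0 (mod 14)} = 14ℤ = {0, ±14, ±28, ...}

ker(φ) = 14ℤ


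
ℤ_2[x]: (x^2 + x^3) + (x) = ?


Add coefficients mod 2:
x^0: 0 + 0 = 0 (mod 2)
x^1: 0 + 1 = 1 (mod 2)
x^2: 1 + 0 = 1 (mod 2)
x^3: 1 + 0 = 1 (mod 2)
Result: x + x^2 + x^3

f + g = x + x^2 + x^3


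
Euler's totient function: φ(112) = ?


Factor n: 112 = 2^4 × 7
φ(n) = n · ∏(1 - 1/p) over distinct primes p | n
φ(112) = 112 · (1 - 1/2) · (1 - 1/7) = 48

φ(112) = 48


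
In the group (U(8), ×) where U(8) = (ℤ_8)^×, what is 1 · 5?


Operation: multiplication mod 8
1 · 5 = (a × b) mod 8 with a = 1, b = 5

1 · 5 = 5


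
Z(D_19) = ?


Z(G) = {g ∈ G | gx = xg for all x ∈ G}
For odd n, Z(D_n) = {e}: no nontrivial rotation commutes with all reflections

Z(D_19) = {e}


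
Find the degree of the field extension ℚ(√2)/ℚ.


√2 has minimal polynomial x² - 2 (irreducible over ℚ since 2 is squarefree)

[ℚ(√2)/ℚ] = 2


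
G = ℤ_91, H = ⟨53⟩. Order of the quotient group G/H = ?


|⟨53⟩| = n / gcd(53, 91) = 91 / 1 = 91
H is normal (ℤ_91 is abelian).
|G/H| = |G| / |H| = 91 / 91 = 1

|G/H| = 1


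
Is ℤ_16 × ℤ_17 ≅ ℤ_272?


Comparing ℤ_16 × ℤ_17 and ℤ_272:
gcd(16,17) = 1, so ℤ_16 × ℤ_17 ≅ ℤ_272 (CRT)

Yes, ℤ_16 × ℤ_17 ≅ ℤ_272


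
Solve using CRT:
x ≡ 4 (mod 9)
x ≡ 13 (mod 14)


m₁ = 9, m₂ = 14, gcd = 1, so CRT applies. M = m₁·m₂ = 126
Let M₁ = M/m₁ = 14, M₂ = M/m₂ = 9
Find y₁ ≡ M₁⁻¹ (mod m₁): 14⁻¹ ≡ 2 (mod 9)
Find y₂ ≡ M₂⁻¹ (mod m₂): 9⁻¹ ≡ 11 (mod 14)
x = a₁·M₁·y₁ + a₂·M₂·y₂ = 4·14·2 + 13·9·11 = 1399
Reduce mod 126: x ≡ 13
Check: 13 mod 9 = 4 ✓, 13 mod 14 = 13 ✓

x ≡ 13 (mod 126)


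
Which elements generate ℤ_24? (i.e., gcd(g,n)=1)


g generates ℤ_n iff gcd(g,n) = 1
Prime factors of 24: 2, 3
Generators are g ∈ {1,...,23} not divisible by any of these primes.
Generators: {1, 5, 7, 11, 13, 17, 19, 23}
Number of generators = φ(24) = 8

Generators of ℤ_24 = {1, 5, 7, 11, 13, 17, 19, 23}


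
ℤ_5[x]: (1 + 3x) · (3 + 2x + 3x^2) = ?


Expand and collect like terms; reduce coefficients mod 5:
x^0: 1·3 = 3 ≡ 3 (mod 5)
x^1: 1·2 + 3·3 = 11 ≡ 1 (mod 5)
x^2: 1·3 + 3·2 = 9 ≡ 4 (mod 5)
x^3: 3·3 = 9 ≡ 4 (mod 5)
Result: 3 + x + 4x^2 + 4x^3

f · g = 3 + x + 4x^2 + 4x^3


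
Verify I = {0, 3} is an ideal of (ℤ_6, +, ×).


Check ideal conditions for I = {0, 3} in ℤ_6:
(1) I is an additive subgroup? Yes
(2) For r ∈ ℤ_6 and a ∈ I: r·a ∈ I? Yes

Yes, I is an ideal of ℤ_6


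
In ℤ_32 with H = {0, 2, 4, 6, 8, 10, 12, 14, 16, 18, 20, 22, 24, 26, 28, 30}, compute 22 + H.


22 + H = {22 + h (mod 32) : h ∈ H}
22+0=22, 22+2=24, 22+4=26, 22+6=28, 22+8=30, 22+10=0, 22+12=2, 22+14=4, 22+16=6, 22+18=8, 22+20=10, 22+22=12, 22+24=14, 22+26=16, 22+28=18, 22+30=20
22 + H = {0, 2, 4, 6, 8, 10, 12, 14, 16, 18, 20, 22, 24, 26, 28, 30} = 0 + H

22 + H = {0, 2, 4, 6, 8, 10, 12, 14, 16, 18, 20, 22, 24, 26, 28, 30}


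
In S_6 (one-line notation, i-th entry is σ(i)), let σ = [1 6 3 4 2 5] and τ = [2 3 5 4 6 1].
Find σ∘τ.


σ∘τ: apply τ first, then σ
1 →τ 2 →σ 6
2 →τ 3 →σ 3
3 →τ 5 →σ 2
4 →τ 4 →σ 4
5 →τ 6 →σ 5
6 →τ 1 →σ 1

σ∘τ = [6 3 2 4 5 1]


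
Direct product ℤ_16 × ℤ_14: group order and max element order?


|ℤ_16 × ℤ_14| = 16 × 14 = 224
Max element order = lcm(16,14) = 112
Cyclic? No (gcd=2)

|ℤ_16×ℤ_14| = 224, max element order = 112


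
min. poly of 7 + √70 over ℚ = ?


Let α = 7 + √70. Then α - 7 = √70, so (α - 7)² = 70, giving α² - 14α - 21 = 0. Degree 2 and α ∉ ℚ, so this is the minimal polynomial.

Minimal polynomial: x² - 14x - 21


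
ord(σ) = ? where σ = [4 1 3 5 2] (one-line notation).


Cycle decomposition: (1 4 5 2)
Cycle lengths: 4
Order = lcm(4) = 4

ord(σ) = 4


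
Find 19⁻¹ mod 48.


Use the extended Euclidean algorithm to write 1 = 19·s + 48·t; then s mod 48 is the inverse.
Euclidean algorithm:
  19 = 0·48 + 19
  48 = 2·19 + 10
  19 = 1·10 + 9
  10 = 1·9 + 1
  9 = 9·1 + 0
gcd(19,48) = 1
Back-substitution gives: 19·(-5) + 48·(2) = 1
So 19⁻¹ ≡ -5 ≡ 43 (mod 48)
Check: 19 × 43 = 817 ≡ 1 (mod 48) ✓

19⁻¹ ≡ 43 (mod 48)


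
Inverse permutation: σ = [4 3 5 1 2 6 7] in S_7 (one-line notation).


To find σ⁻¹, swap domain and range:
σ(1) = 4 → σ⁻¹(4) = 1
σ(2) = 3 → σ⁻¹(3) = 2
σ(3) = 5 → σ⁻¹(5) = 3
σ(4) = 1 → σ⁻¹(1) = 4
σ(5) = 2 → σ⁻¹(2) = 5
σ(6) = 6 → σ⁻¹(6) = 6
σ(7) = 7 → σ⁻¹(7) = 7

σ⁻¹ = [4 5 2 1 3 6 7]


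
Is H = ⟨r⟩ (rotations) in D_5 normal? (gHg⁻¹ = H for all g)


H = ⟨r⟩ (rotations) in D_5
The rotation subgroup ⟨r⟩ has index 2 in D_5, so it is normal

Yes, normal subgroup


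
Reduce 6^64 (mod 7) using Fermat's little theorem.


Fermat's little theorem: if p is prime and gcd(a,p)=1, then a^(p-1) ≡ 1 (mod p)
p = 7 is prime, gcd(6,7) = 1
Reduce exponent: 64 mod 6 = 4
So 6^64 ≡ 6^4 (mod 7)
6^4 mod 7 = 1

6^64 ≡ 1 (mod 7)


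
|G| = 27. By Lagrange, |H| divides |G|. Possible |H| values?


Lagrange's theorem: |H| divides |G|
|G| = 27
Divisors of 27: 1, 3, 9, 27

Possible subgroup orders: {1, 3, 9, 27}


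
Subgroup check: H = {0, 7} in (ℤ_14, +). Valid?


Subgroup test for H = {0, 7} in (ℤ_14, +):
(1) 0 ∈ H? Yes
(2) Closure: for all a,b ∈ H, (a+b) mod 14 ∈ H? Yes
(3) Inverses: for all a ∈ H, -a mod 14 ∈ H? Yes

Yes, H is a subgroup of ℤ_14


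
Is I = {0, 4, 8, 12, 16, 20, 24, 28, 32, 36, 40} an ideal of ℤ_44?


Check ideal conditions for I = {0, 4, 8, 12, 16, 20, 24, 28, 32, 36, 40} in ℤ_44:
(1) I is an additive subgroup? Yes
(2) For r ∈ ℤ_44 and a ∈ I: r·a ∈ I? Yes

Yes, I is an ideal of ℤ_44


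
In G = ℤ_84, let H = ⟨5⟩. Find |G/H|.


|⟨5⟩| = n / gcd(5, 84) = 84 / 1 = 84
H is normal (ℤ_84 is abelian).
|G/H| = |G| / |H| = 84 / 84 = 1

|G/H| = 1


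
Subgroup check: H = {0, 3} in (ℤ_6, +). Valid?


Subgroup test for H = {0, 3} in (ℤ_6, +):
(1) 0 ∈ H? Yes
(2) Closure: for all a,b ∈ H, (a+b) mod 6 ∈ H? Yes
(3) Inverses: for all a ∈ H, -a mod 6 ∈ H? Yes

Yes, H is a subgroup of ℤ_6


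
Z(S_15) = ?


Z(G) = {g ∈ G | gx = xg for all x ∈ G}
S_n is non-abelian for n ≥ 3; Z(S_15) is trivial

Z(S_15) = {e}


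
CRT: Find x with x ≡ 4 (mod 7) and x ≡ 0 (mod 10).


m₁ = 7, m₂ = 10, gcd = 1, so CRT applies. M = m₁·m₂ = 70
Let M₁ = M/m₁ = 10, M₂ = M/m₂ = 7
Find y₁ ≡ M₁⁻¹ (mod m₁): 10⁻¹ ≡ 5 (mod 7)
Find y₂ ≡ M₂⁻¹ (mod m₂): 7⁻¹ ≡ 3 (mod 10)
x = a₁·M₁·y₁ + a₂·M₂·y₂ = 4·10·5 + 0·7·3 = 200
Reduce mod 70: x ≡ 60
Check: 60 mod 7 = 4 ✓, 60 mod 10 = 0 ✓

x ≡ 60 (mod 70)


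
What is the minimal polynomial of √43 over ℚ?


√43 satisfies x² - 43 = 0, irreducible over ℚ since 43 is squarefree

Minimal polynomial: x² - 43


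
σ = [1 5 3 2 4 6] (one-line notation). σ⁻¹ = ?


To find σ⁻¹, swap domain and range:
σ(1) = 1 → σ⁻¹(1) = 1
σ(2) = 5 → σ⁻¹(5) = 2
σ(3) = 3 → σ⁻¹(3) = 3
σ(4) = 2 → σ⁻¹(2) = 4
σ(5) = 4 → σ⁻¹(4) = 5
σ(6) = 6 → σ⁻¹(6) = 6

σ⁻¹ = [1 4 3 5 2 6]


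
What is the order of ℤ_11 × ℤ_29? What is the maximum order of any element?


|ℤ_11 × ℤ_29| = 11 × 29 = 319
Max element order = lcm(11,29) = 319
Cyclic? Yes (gcd=1)

|ℤ_11×ℤ_29| = 319, max element order = 319


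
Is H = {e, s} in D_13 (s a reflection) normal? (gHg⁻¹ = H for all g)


H = {e, s} in D_13 (s a reflection)
r·s·r⁻¹ = sr⁻² ≠ s for n ≥ 3, so {e, s} is not closed under conjugation

No, not a normal subgroup


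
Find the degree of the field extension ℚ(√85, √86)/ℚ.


[ℚ(√85,√86):ℚ] = [ℚ(√85,√86):ℚ(√85)]·[ℚ(√85):ℚ] = 2·2 = 4

[ℚ(√85, √86)/ℚ] = 4


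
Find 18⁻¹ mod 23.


Use the extended Euclidean algorithm to write 1 = 18·s + 23·t; then s mod 23 is the inverse.
Euclidean algorithm:
  18 = 0·23 + 18
  23 = 1·18 + 5
  18 = 3·5 + 3
  5 = 1·3 + 2
  3 = 1·2 + 1
  2 = 2·1 + 0
gcd(18,23) = 1
Back-substitution gives: 18·(9) + 23·(-7) = 1
So 18⁻¹ ≡ 9 ≡ 9 (mod 23)
Check: 18 × 9 = 162 ≡ 1 (mod 23) ✓

18⁻¹ ≡ 9 (mod 23)


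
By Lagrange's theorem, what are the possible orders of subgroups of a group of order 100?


Lagrange's theorem: |H| divides |G|
|G| = 100
Divisors of 100: 1, 2, 4, 5, 10, 20, 25, 50, 100

Possible subgroup orders: {1, 2, 4, 5, 10, 20, 25, 50, 100}


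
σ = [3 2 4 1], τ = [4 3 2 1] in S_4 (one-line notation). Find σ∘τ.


σ∘τ: apply τ first, then σ
1 →τ 4 →σ 1
2 →τ 3 →σ 4
3 →τ 2 →σ 2
4 →τ 1 →σ 3

σ∘τ = [1 4 2 3]


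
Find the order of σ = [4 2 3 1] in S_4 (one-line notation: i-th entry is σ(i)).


Cycle decomposition: (1 4)
Cycle lengths: 2
Order = lcm(2) = 2

ord(σ) = 2


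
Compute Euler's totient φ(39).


Factor n: 39 = 3 × 13
φ(n) = n · ∏(1 - 1/p) over distinct primes p | n
φ(39) = 39 · (1 - 1/3) · (1 - 1/13) = 24

φ(39) = 24


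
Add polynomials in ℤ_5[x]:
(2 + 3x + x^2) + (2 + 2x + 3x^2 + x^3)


Add coefficients mod 5:
x^0: 2 + 2 = 4 (mod 5)
x^1: 3 + 2 = 0 (mod 5)
x^2: 1 + 3 = 4 (mod 5)
x^3: 0 + 1 = 1 (mod 5)
Result: 4 + 4x^2 + x^3

f + g = 4 + 4x^2 + x^3


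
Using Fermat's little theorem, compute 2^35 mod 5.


Fermat's little theorem: if p is prime and gcd(a,p)=1, then a^(p-1) ≡ 1 (mod p)
p = 5 is prime, gcd(2,5) = 1
Reduce exponent: 35 mod 4 = 3
So 2^35 ≡ 2^3 (mod 5)
2^3 mod 5 = 3

2^35 ≡ 3 (mod 5)


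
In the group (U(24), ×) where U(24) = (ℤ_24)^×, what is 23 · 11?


Operation: multiplication mod 24
23 · 11 = (a × b) mod 24 with a = 23, b = 11

23 · 11 = 13


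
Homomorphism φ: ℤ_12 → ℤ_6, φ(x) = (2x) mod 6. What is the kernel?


Kernel = preimage of identity
ker(φ) = {x ∈ ℤ_12 : 2x ≡ 0 (mod 6)}. Since 6 | 12, φ is well-defined. The kernel is the cyclic subgroup ⟨3⟩ of ℤ_12 (order 4), i.e. {0, 3, 6, 9}

ker(φ) = {0, 3, 6, 9}


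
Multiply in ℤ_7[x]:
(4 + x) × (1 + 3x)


Expand and collect like terms; reduce coefficients mod 7:
x^0: 4·1 = 4 ≡ 4 (mod 7)
x^1: 4·3 + 1·1 = 13 ≡ 6 (mod 7)
x^2: 1·3 = 3 ≡ 3 (mod 7)
Result: 4 + 6x + 3x^2

f · g = 4 + 6x + 3x^2


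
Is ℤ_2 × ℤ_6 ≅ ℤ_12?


Comparing ℤ_2 × ℤ_6 and ℤ_12:
gcd(2,6) = 2 ≠ 1. Max element order in ℤ_2×ℤ_6 is lcm(2,6) = 6 < 12, so it has no element of order 12

No, ℤ_2 × ℤ_6 ≇ ℤ_12


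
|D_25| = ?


|D_n| = 2n (n rotations and n reflections)
|D_25| = 2×25 = 50

|D_25| = 50


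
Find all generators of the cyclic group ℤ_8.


g generates ℤ_n iff gcd(g,n) = 1
Checking each g ∈ {1,...,7}:
gcd(1,8) = 1
gcd(2,8) = 2
gcd(3,8) = 1
gcd(4,8) = 4
gcd(5,8) = 1
gcd(6,8) = 2
gcd(7,8) = 1
Generators: {1, 3, 5, 7}
Number of generators = φ(8) = 4

Generators of ℤ_8 = {1, 3, 5, 7}


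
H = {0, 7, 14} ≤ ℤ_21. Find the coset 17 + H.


17 + H = {17 + h (mod 21) : h ∈ H}
17+0=17, 17+7=3, 17+14=10
17 + H = {3, 10, 17} = 3 + H

17 + H = {3, 10, 17}


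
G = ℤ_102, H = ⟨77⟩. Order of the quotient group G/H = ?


|⟨77⟩| = n / gcd(77, 102) = 102 / 1 = 102
H is normal (ℤ_102 is abelian).
|G/H| = |G| / |H| = 102 / 102 = 1

|G/H| = 1


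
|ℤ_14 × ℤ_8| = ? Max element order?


|ℤ_14 × ℤ_8| = 14 × 8 = 112
Max element order = lcm(14,8) = 56
Cyclic? No (gcd=2)

|ℤ_14×ℤ_8| = 112, max element order = 56


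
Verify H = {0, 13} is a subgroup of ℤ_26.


Subgroup test for H = {0, 13} in (ℤ_26, +):
(1) 0 ∈ H? Yes
(2) Closure: for all a,b ∈ H, (a+b) mod 26 ∈ H? Yes
(3) Inverses: for all a ∈ H, -a mod 26 ∈ H? Yes

Yes, H is a subgroup of ℤ_26


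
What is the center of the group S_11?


Z(G) = {g ∈ G | gx = xg for all x ∈ G}
S_n is non-abelian for n ≥ 3; Z(S_11) is trivial

Z(S_11) = {e}


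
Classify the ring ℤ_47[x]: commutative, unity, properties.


ℤ_47 is a field (n prime), so ℤ_47[x] is a commutative integral domain with unity
Commutative: Yes
Integral domain: Yes
Has unity: Yes

ℤ_47[x]: Commutative=Yes, Unity=Yes


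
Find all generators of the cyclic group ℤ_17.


g generates ℤ_n iff gcd(g,n) = 1
Prime factors of 17: 17
Generators are g ∈ {1,...,16} not divisible by any of these primes.
Generators: {1, 2, 3, 4, 5, 6, 7, 8, 9, 10, 11, 12, 13, 14, 15, 16}
Number of generators = φ(17) = 16

Generators of ℤ_17 = {1, 2, 3, 4, 5, 6, 7, 8, 9, 10, 11, 12, 13, 14, 15, 16}


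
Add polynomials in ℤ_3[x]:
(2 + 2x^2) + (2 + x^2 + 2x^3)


Add coefficients mod 3:
x^0: 2 + 2 = 1 (mod 3)
x^1: 0 + 0 = 0 (mod 3)
x^2: 2 + 1 = 0 (mod 3)
x^3: 0 + 2 = 2 (mod 3)
Result: 1 + 2x^3

f + g = 1 + 2x^3


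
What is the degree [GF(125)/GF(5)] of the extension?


GF(125) = GF(5^3), so the extension degree is 3

[GF(125)/GF(5)] = 3


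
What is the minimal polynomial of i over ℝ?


i satisfies x² + 1 = 0, irreducible over ℝ

Minimal polynomial: x² + 1


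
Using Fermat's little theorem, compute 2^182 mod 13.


Fermat's little theorem: if p is prime and gcd(a,p)=1, then a^(p-1) ≡ 1 (mod p)
p = 13 is prime, gcd(2,13) = 1
Reduce exponent: 182 mod 12 = 2
So 2^182 ≡ 2^2 (mod 13)
2^2 mod 13 = 4

2^182 ≡ 4 (mod 13)


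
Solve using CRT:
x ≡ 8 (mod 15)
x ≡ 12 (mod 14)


m₁ = 15, m₂ = 14, gcd = 1, so CRT applies. M = m₁·m₂ = 210
Let M₁ = M/m₁ = 14, M₂ = M/m₂ = 15
Find y₁ ≡ M₁⁻¹ (mod m₁): 14⁻¹ ≡ 14 (mod 15)
Find y₂ ≡ M₂⁻¹ (mod m₂): 15⁻¹ ≡ 1 (mod 14)
x = a₁·M₁·y₁ + a₂·M₂·y₂ = 8·14·14 + 12·15·1 = 1748
Reduce mod 210: x ≡ 68
Check: 68 mod 15 = 8 ✓, 68 mod 14 = 12 ✓

x ≡ 68 (mod 210)


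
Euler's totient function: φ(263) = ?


Factor n: 263 = 263
φ(n) = n · ∏(1 - 1/p) over distinct primes p | n
φ(263) = 263 · (1 - 1/263) = 262

φ(263) = 262


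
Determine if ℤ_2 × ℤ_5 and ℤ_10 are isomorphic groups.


Comparing ℤ_2 × ℤ_5 and ℤ_10:
gcd(2,5) = 1, so ℤ_2 × ℤ_5 ≅ ℤ_10 (CRT)

Yes, ℤ_2 × ℤ_5 ≅ ℤ_10
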